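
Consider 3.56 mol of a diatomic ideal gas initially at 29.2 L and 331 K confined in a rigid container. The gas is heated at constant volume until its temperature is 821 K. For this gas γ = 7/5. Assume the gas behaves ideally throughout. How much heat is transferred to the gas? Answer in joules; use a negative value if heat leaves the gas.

36300 J

P₁ = nRT₁/V₁ = 3.56×8.314×331/29.2 = 336 kPa.
Isochoric: V stays 29.2 L; P/T = const ⇒ T₂ = 821 K, P₂ = 832 kPa.
W = 0 (no volume change).
ΔU = nCvΔT = 3.56×20.8×(821−331) = 36300 J.
Q = ΔU = 36300 J.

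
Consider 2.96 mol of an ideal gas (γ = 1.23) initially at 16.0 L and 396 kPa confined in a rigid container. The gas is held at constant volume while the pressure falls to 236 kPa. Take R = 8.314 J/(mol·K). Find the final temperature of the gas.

T₁ = P₁V₁/(nR) = 396×16.0/(2.96×8.314) = 257 K.
Isochoric: V stays 16.0 L; P/T = const ⇒ T₂ = 153 K, P₂ = 236 kPa.

153 K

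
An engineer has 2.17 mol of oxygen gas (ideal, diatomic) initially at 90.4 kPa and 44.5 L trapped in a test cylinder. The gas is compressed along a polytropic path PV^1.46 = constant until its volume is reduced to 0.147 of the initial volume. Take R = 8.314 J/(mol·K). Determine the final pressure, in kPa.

T₁ = P₁V₁/(nR) = 90.4×44.5/(2.17×8.314) = 223 K.
Polytropic n=1.46: T₂ = T₁(V₁/V₂)^(n−1) = 223×(6.80)^0.46 = 539 K; P₂ = P₁(V₁/V₂)^n = 1490 kPa.

1490 kPa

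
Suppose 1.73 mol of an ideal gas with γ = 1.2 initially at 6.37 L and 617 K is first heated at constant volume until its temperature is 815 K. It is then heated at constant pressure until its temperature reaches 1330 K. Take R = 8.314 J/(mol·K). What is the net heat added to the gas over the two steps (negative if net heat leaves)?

58700 J

P₁ = nRT₁/V₁ = 1.73×8.314×617/6.37 = 1390 kPa.
Step 1 — Isochoric: V stays 6.37 L; P/T = const ⇒ T₂ = 815 K, P₂ = 1840 kPa.
W = 0 (no volume change).
ΔU = nCvΔT = 1.73×41.6×(815−617) = 14200 J.
Q = ΔU = 14200 J.
State after step 1: P = 1840 kPa, V = 6.37 L, T = 815 K.
Step 2 — Isobaric: P stays 1840 kPa; V/T = const ⇒ T₂ = 1330 K, V₂ = 10.4 L.
W = PΔV = 1840×(10.4−6.37) kPa·L = 7410 J.
ΔU = nCvΔT = 1.73×41.6×(1330−815) = 37000 J.
Q = ΔU + W = nCpΔT = 44400 J.
Net over both steps: W = 7410 J, Q = 58700 J, ΔU = 51300 J.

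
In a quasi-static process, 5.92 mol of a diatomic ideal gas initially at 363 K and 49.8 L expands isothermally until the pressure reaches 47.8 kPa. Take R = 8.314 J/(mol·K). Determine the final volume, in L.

P₁ = nRT₁/V₁ = 5.92×8.314×363/49.8 = 359 kPa.
Isothermal: T stays 363 K; PV = const ⇒ V₂ = 374 L, P₂ = 47.8 kPa.

374 L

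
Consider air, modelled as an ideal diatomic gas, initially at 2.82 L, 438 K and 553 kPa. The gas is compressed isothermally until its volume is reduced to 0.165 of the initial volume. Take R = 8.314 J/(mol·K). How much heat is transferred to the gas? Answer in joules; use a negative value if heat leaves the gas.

-2810 J

n = P₁V₁/(RT₁) = 553×2.82/(8.314×438) = 0.428 mol.
Isothermal: T stays 438 K; PV = const ⇒ V₂ = 0.465 L, P₂ = 3350 kPa.
ΔU = 0 (ideal gas, T constant).
W = nRT ln(V₂/V₁) = 0.428×8.314×438×ln(0.165) = -2810 J.
Q = ΔU + W = -2810 J.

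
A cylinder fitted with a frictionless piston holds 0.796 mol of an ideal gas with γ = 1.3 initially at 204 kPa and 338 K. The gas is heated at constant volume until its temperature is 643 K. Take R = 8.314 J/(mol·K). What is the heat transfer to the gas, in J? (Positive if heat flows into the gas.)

6730 J

V₁ = nRT₁/P₁ = 0.796×8.314×338/204 = 11.0 L.
Isochoric: V stays 11.0 L; P/T = const ⇒ T₂ = 643 K, P₂ = 388 kPa.
W = 0 (no volume change).
ΔU = nCvΔT = 0.796×27.7×(643−338) = 6730 J.
Q = ΔU = 6730 J.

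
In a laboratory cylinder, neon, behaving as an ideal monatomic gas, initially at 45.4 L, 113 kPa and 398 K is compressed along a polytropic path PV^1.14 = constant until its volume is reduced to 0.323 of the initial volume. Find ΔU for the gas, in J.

1320 J

n = P₁V₁/(RT₁) = 113×45.4/(8.314×398) = 1.55 mol.
Polytropic n=1.14: T₂ = T₁(V₁/V₂)^(n−1) = 398×(3.10)^0.14 = 466 K; P₂ = P₁(V₁/V₂)^n = 410 kPa.
For an ideal gas ΔU = nCvΔT with Cv = (3/2)R = 12.5 J/(mol·K).
ΔU = 1.55×12.5×(466−398) = 1320 J.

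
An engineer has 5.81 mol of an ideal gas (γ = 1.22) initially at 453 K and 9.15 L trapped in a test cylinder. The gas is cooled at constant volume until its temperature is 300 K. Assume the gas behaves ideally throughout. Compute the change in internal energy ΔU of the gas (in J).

P₁ = nRT₁/V₁ = 5.81×8.314×453/9.15 = 2390 kPa.
Isochoric: V stays 9.15 L; P/T = const ⇒ T₂ = 300 K, P₂ = 1580 kPa.
For an ideal gas ΔU = nCvΔT with Cv = R/(γ−1) = 37.8 J/(mol·K).
ΔU = 5.81×37.8×(300−453) = -33600 J.

-33600 J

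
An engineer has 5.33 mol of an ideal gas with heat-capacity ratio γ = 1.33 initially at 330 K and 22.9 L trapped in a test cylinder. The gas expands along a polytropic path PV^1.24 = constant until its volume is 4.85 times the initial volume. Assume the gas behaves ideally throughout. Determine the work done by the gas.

19200 J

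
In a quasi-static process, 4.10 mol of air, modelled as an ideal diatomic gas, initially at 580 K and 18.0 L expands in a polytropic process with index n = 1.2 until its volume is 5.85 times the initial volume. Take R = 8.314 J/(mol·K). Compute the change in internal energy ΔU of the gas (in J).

P₁ = nRT₁/V₁ = 4.10×8.314×580/18.0 = 1100 kPa.
Polytropic n=1.2: T₂ = T₁(V₁/V₂)^(n−1) = 580×(0.171)^0.20 = 407 K; P₂ = P₁(V₁/V₂)^n = 132 kPa.
For an ideal gas ΔU = nCvΔT with Cv = (5/2)R = 20.8 J/(mol·K).
ΔU = 4.10×20.8×(407−580) = -14700 J.

-14700 J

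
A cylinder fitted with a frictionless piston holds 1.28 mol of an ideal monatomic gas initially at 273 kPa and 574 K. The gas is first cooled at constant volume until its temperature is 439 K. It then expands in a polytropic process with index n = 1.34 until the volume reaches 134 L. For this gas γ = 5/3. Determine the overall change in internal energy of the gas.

-5350 J

V₁ = nRT₁/P₁ = 1.28×8.314×574/273 = 22.4 L.
Step 1 — Isochoric: V stays 22.4 L; P/T = const ⇒ T₂ = 439 K, P₂ = 209 kPa.
W = 0 (no volume change).
ΔU = nCvΔT = 1.28×12.5×(439−574) = -2150 J.
Q = ΔU = -2150 J.
State after step 1: P = 209 kPa, V = 22.4 L, T = 439 K.
Step 2 — Polytropic n=1.34: T₂ = T₁(V₁/V₂)^(n−1) = 439×(0.167)^0.34 = 239 K; P₂ = P₁(V₁/V₂)^n = 19.0 kPa.
W = (P₁V₁−P₂V₂)/(n−1) = (209×22.4−19.0×134)/0.34 = 6260 J.
ΔU = nCvΔT = 1.28×12.5×(239−439) = -3190 J.
Q = ΔU + W = 3070 J.
Net over both steps: W = 6260 J, Q = 914 J, ΔU = -5350 J.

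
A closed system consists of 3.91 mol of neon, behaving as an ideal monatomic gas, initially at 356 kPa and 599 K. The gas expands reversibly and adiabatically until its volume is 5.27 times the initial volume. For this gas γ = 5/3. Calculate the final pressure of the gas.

22.3 kPa

V₁ = nRT₁/P₁ = 3.91×8.314×599/356 = 54.7 L.
Adiabatic: TV^(γ−1) = const ⇒ T₂ = 599×(0.190)^0.667 = 198 K; PV^γ = const ⇒ P₂ = 22.3 kPa.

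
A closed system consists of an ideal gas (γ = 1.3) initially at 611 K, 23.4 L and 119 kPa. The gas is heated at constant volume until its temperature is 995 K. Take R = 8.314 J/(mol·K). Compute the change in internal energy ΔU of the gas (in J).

n = P₁V₁/(RT₁) = 119×23.4/(8.314×611) = 0.548 mol.
Isochoric: V stays 23.4 L; P/T = const ⇒ T₂ = 995 K, P₂ = 194 kPa.
For an ideal gas ΔU = nCvΔT with Cv = R/(γ−1) = 27.7 J/(mol·K).
ΔU = 0.548×27.7×(995−611) = 5830 J.

5830 J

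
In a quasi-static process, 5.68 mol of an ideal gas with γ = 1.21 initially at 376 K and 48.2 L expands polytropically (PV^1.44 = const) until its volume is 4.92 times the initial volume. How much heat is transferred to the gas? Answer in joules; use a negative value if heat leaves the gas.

-22300 J

P₁ = nRT₁/V₁ = 5.68×8.314×376/48.2 = 368 kPa.
Polytropic n=1.44: T₂ = T₁(V₁/V₂)^(n−1) = 376×(0.203)^0.44 = 187 K; P₂ = P₁(V₁/V₂)^n = 37.1 kPa.
W = (P₁V₁−P₂V₂)/(n−1) = (368×48.2−37.1×237)/0.44 = 20300 J.
ΔU = nCvΔT = 5.68×39.6×(187−376) = -42600 J.
Q = ΔU + W = -22300 J.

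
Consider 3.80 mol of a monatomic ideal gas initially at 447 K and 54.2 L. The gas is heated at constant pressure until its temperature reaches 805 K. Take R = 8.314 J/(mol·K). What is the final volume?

P₁ = nRT₁/V₁ = 3.80×8.314×447/54.2 = 261 kPa.
Isobaric: P stays 261 kPa; V/T = const ⇒ T₂ = 805 K, V₂ = 97.6 L.

97.6 L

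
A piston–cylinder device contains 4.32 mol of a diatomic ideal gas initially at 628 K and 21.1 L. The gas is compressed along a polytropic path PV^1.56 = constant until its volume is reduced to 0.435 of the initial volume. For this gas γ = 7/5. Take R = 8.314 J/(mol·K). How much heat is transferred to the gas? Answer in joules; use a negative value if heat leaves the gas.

9570 J

P₁ = nRT₁/V₁ = 4.32×8.314×628/21.1 = 1070 kPa.
Polytropic n=1.56: T₂ = T₁(V₁/V₂)^(n−1) = 628×(2.30)^0.56 = 1000 K; P₂ = P₁(V₁/V₂)^n = 3920 kPa.
W = (P₁V₁−P₂V₂)/(n−1) = (1070×21.1−3920×9.18)/0.56 = -23900 J.
ΔU = nCvΔT = 4.32×20.8×(1000−628) = 33500 J.
Q = ΔU + W = 9570 J.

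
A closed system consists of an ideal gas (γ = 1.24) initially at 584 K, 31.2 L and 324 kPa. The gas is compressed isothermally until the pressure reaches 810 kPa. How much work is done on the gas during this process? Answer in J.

9260 J

n = P₁V₁/(RT₁) = 324×31.2/(8.314×584) = 2.08 mol.
Isothermal: T stays 584 K; PV = const ⇒ V₂ = 12.5 L, P₂ = 810 kPa.
W = nRT ln(V₂/V₁) = 2.08×8.314×584×ln(0.400) = -9260 J.
Work done on the gas = −W_by = 9260 J.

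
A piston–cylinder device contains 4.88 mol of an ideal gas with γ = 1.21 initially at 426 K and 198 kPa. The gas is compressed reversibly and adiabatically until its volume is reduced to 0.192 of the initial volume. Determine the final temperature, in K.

602 K

V₁ = nRT₁/P₁ = 4.88×8.314×426/198 = 87.3 L.
Adiabatic: TV^(γ−1) = const ⇒ T₂ = 426×(5.21)^0.210 = 602 K; PV^γ = const ⇒ P₂ = 1460 kPa.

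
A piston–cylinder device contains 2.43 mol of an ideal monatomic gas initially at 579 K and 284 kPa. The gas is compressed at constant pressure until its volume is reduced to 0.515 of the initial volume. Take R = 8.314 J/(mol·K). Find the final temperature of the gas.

V₁ = nRT₁/P₁ = 2.43×8.314×579/284 = 41.2 L.
Isobaric: P stays 284 kPa; V/T = const ⇒ T₂ = 298 K, V₂ = 21.2 L.

298 K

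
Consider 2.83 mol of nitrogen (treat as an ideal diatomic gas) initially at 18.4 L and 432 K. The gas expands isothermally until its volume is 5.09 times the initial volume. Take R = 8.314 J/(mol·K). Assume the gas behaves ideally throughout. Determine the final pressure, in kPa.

P₁ = nRT₁/V₁ = 2.83×8.314×432/18.4 = 552 kPa.
Isothermal: T stays 432 K; PV = const ⇒ V₂ = 93.7 L, P₂ = 109 kPa.

109 kPa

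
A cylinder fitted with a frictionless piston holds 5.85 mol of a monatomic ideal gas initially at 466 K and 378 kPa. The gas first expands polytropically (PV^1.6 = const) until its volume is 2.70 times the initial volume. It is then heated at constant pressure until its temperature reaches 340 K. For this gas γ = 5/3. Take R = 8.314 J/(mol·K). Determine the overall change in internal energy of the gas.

V₁ = nRT₁/P₁ = 5.85×8.314×466/378 = 60.0 L.
Step 1 — Polytropic n=1.6: T₂ = T₁(V₁/V₂)^(n−1) = 466×(0.370)^0.60 = 257 K; P₂ = P₁(V₁/V₂)^n = 77.1 kPa.
W = (P₁V₁−P₂V₂)/(n−1) = (378×60.0−77.1×162)/0.60 = 17000 J.
ΔU = nCvΔT = 5.85×12.5×(257−466) = -15300 J.
Q = ΔU + W = 1700 J.
State after step 1: P = 77.1 kPa, V = 162 L, T = 257 K.
Step 2 — Isobaric: P stays 77.1 kPa; V/T = const ⇒ T₂ = 340 K, V₂ = 214 L.
W = PΔV = 77.1×(214−162) kPa·L = 4050 J.
ΔU = nCvΔT = 5.85×12.5×(340−257) = 6070 J.
Q = ΔU + W = nCpΔT = 10100 J.
Net over both steps: W = 21000 J, Q = 11800 J, ΔU = -9190 J.

-9190 J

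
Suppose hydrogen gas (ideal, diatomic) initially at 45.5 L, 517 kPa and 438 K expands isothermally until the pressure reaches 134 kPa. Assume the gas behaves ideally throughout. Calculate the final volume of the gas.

Isothermal: T stays 438 K; PV = const ⇒ V₂ = 176 L, P₂ = 134 kPa.

176 L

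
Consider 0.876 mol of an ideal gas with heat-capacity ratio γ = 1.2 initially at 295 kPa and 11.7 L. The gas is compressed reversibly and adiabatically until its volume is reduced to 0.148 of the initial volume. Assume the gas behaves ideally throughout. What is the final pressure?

2920 kPa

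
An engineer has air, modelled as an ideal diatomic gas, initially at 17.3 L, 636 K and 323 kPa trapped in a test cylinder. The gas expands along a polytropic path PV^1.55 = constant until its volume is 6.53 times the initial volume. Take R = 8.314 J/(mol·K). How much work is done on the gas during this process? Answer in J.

-6540 J

n = P₁V₁/(RT₁) = 323×17.3/(8.314×636) = 1.06 mol.
Polytropic n=1.55: T₂ = T₁(V₁/V₂)^(n−1) = 636×(0.153)^0.55 = 227 K; P₂ = P₁(V₁/V₂)^n = 17.6 kPa.
W = (P₁V₁−P₂V₂)/(n−1) = (323×17.3−17.6×113)/0.55 = 6540 J.
Work done on the gas = −W_by = -6540 J.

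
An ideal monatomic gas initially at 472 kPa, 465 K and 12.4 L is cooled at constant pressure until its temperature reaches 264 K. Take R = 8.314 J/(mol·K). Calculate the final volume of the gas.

7.04 L

Isobaric: P stays 472 kPa; V/T = const ⇒ T₂ = 264 K, V₂ = 7.04 L.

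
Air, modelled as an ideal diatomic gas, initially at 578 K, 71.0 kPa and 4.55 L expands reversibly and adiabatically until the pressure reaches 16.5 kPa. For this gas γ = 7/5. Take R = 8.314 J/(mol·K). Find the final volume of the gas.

12.9 L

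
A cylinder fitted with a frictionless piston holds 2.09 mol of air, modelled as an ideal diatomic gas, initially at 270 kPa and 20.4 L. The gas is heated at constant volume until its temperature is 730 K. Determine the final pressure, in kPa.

622 kPa

T₁ = P₁V₁/(nR) = 270×20.4/(2.09×8.314) = 317 K.
Isochoric: V stays 20.4 L; P/T = const ⇒ T₂ = 730 K, P₂ = 622 kPa.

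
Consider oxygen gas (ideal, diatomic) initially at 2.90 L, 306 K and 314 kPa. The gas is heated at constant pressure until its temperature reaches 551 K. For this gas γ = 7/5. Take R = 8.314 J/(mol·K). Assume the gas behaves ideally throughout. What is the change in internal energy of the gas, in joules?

1820 J

n = P₁V₁/(RT₁) = 314×2.90/(8.314×306) = 0.358 mol.
Isobaric: P stays 314 kPa; V/T = const ⇒ T₂ = 551 K, V₂ = 5.22 L.
For an ideal gas ΔU = nCvΔT with Cv = (5/2)R = 20.8 J/(mol·K).
ΔU = 0.358×20.8×(551−306) = 1820 J.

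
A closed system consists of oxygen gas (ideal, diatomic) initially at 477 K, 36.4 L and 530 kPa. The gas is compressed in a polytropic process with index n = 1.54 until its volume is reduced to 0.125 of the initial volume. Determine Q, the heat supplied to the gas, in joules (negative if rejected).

n = P₁V₁/(RT₁) = 530×36.4/(8.314×477) = 4.86 mol.
Polytropic n=1.54: T₂ = T₁(V₁/V₂)^(n−1) = 477×(8.00)^0.54 = 1470 K; P₂ = P₁(V₁/V₂)^n = 13000 kPa.
W = (P₁V₁−P₂V₂)/(n−1) = (530×36.4−13000×4.55)/0.54 = -74100 J.
ΔU = nCvΔT = 4.86×20.8×(1470−477) = 100000 J.
Q = ΔU + W = 25900 J.

25900 J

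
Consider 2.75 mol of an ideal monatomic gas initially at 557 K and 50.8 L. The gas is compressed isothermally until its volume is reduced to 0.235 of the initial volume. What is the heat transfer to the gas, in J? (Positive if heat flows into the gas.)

-18400 J

P₁ = nRT₁/V₁ = 2.75×8.314×557/50.8 = 251 kPa.
Isothermal: T stays 557 K; PV = const ⇒ V₂ = 11.9 L, P₂ = 1070 kPa.
ΔU = 0 (ideal gas, T constant).
W = nRT ln(V₂/V₁) = 2.75×8.314×557×ln(0.235) = -18400 J.
Q = ΔU + W = -18400 J.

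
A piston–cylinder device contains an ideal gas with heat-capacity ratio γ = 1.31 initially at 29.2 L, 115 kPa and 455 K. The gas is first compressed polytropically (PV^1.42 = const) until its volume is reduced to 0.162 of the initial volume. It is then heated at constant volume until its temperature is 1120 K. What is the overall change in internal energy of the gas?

15800 J

n = P₁V₁/(RT₁) = 115×29.2/(8.314×455) = 0.888 mol.
Step 1 — Polytropic n=1.42: T₂ = T₁(V₁/V₂)^(n−1) = 455×(6.17)^0.42 = 977 K; P₂ = P₁(V₁/V₂)^n = 1520 kPa.
W = (P₁V₁−P₂V₂)/(n−1) = (115×29.2−1520×4.73)/0.42 = -9180 J.
ΔU = nCvΔT = 0.888×26.8×(977−455) = 12400 J.
Q = ΔU + W = 3260 J.
State after step 1: P = 1520 kPa, V = 4.73 L, T = 977 K.
Step 2 — Isochoric: V stays 4.73 L; P/T = const ⇒ T₂ = 1120 K, P₂ = 1750 kPa.
W = 0 (no volume change).
ΔU = nCvΔT = 0.888×26.8×(1120−977) = 3400 J.
Q = ΔU = 3400 J.
Net over both steps: W = -9180 J, Q = 6650 J, ΔU = 15800 J.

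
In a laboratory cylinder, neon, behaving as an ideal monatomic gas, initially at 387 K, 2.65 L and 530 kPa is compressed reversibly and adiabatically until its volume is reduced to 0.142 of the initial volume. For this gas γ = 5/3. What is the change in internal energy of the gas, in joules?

5630 J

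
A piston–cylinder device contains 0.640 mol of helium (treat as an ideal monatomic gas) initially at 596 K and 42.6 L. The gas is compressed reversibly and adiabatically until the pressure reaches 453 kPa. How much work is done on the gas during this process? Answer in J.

5040 J

P₁ = nRT₁/V₁ = 0.640×8.314×596/42.6 = 74.4 kPa.
Adiabatic: T₂/T₁ = (P₂/P₁)^((γ−1)/γ) ⇒ T₂ = 596×(6.09)^0.400 = 1230 K; V₂ = 14.4 L.
ΔU = nCvΔT = 0.640×12.5×(1230−596) = 5040 J.
Q = 0 for an adiabatic process, so W = −ΔU = -5040 J.
Work done on the gas = −W_by = 5040 J.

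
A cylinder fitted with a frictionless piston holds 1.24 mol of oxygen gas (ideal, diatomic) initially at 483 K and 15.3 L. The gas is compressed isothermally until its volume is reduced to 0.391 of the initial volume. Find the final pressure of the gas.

832 kPa

P₁ = nRT₁/V₁ = 1.24×8.314×483/15.3 = 325 kPa.
Isothermal: T stays 483 K; PV = const ⇒ V₂ = 5.98 L, P₂ = 832 kPa.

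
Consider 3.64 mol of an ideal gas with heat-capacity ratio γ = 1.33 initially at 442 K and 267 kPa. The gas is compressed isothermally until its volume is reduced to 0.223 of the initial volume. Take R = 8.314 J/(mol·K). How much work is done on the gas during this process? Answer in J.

V₁ = nRT₁/P₁ = 3.64×8.314×442/267 = 50.1 L.
Isothermal: T stays 442 K; PV = const ⇒ V₂ = 11.2 L, P₂ = 1200 kPa.
W = nRT ln(V₂/V₁) = 3.64×8.314×442×ln(0.223) = -20100 J.
Work done on the gas = −W_by = 20100 J.

20100 J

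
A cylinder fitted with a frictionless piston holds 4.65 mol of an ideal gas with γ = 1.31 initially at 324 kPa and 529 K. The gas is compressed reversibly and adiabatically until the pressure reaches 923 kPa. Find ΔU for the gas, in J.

18500 J

V₁ = nRT₁/P₁ = 4.65×8.314×529/324 = 63.1 L.
Adiabatic: T₂/T₁ = (P₂/P₁)^((γ−1)/γ) ⇒ T₂ = 529×(2.85)^0.237 = 678 K; V₂ = 28.4 L.
For an ideal gas ΔU = nCvΔT with Cv = R/(γ−1) = 26.8 J/(mol·K).
ΔU = 4.65×26.8×(678−529) = 18500 J.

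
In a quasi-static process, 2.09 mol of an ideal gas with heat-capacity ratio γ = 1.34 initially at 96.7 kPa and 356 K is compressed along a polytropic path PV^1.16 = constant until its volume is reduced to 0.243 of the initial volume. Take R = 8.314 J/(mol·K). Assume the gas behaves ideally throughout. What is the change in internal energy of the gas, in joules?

4620 J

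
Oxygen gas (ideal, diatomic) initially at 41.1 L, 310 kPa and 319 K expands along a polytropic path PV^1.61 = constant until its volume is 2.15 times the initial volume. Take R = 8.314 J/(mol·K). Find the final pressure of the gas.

90.4 kPa

Polytropic n=1.61: T₂ = T₁(V₁/V₂)^(n−1) = 319×(0.465)^0.61 = 200 K; P₂ = P₁(V₁/V₂)^n = 90.4 kPa.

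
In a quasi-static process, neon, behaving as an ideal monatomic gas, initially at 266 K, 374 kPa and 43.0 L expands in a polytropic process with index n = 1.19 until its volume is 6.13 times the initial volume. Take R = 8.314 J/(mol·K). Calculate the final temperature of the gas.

188 K

Polytropic n=1.19: T₂ = T₁(V₁/V₂)^(n−1) = 266×(0.163)^0.19 = 188 K; P₂ = P₁(V₁/V₂)^n = 43.2 kPa.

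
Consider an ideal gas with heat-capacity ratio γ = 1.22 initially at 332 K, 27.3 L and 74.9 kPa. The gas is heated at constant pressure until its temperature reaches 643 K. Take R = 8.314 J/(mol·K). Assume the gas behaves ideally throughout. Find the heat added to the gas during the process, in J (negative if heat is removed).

n = P₁V₁/(RT₁) = 74.9×27.3/(8.314×332) = 0.741 mol.
Isobaric: P stays 74.9 kPa; V/T = const ⇒ T₂ = 643 K, V₂ = 52.9 L.
W = PΔV = 74.9×(52.9−27.3) kPa·L = 1920 J.
ΔU = nCvΔT = 0.741×37.8×(643−332) = 8710 J.
Q = ΔU + W = nCpΔT = 10600 J.

10600 J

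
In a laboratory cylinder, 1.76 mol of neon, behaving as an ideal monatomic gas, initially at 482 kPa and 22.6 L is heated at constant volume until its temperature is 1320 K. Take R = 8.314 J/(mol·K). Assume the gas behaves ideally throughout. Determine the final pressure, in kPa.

T₁ = P₁V₁/(nR) = 482×22.6/(1.76×8.314) = 744 K.
Isochoric: V stays 22.6 L; P/T = const ⇒ T₂ = 1320 K, P₂ = 855 kPa.

855 kPa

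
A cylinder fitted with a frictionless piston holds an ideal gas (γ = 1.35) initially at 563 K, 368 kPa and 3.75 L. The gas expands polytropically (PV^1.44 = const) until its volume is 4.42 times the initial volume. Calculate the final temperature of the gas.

293 K

Polytropic n=1.44: T₂ = T₁(V₁/V₂)^(n−1) = 563×(0.226)^0.44 = 293 K; P₂ = P₁(V₁/V₂)^n = 43.3 kPa.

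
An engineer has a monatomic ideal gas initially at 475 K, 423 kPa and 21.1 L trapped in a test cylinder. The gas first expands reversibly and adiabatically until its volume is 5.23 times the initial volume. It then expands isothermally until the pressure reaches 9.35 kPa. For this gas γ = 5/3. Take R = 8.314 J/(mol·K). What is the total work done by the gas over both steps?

12100 J

n = P₁V₁/(RT₁) = 423×21.1/(8.314×475) = 2.26 mol.
Step 1 — Adiabatic: TV^(γ−1) = const ⇒ T₂ = 475×(0.191)^0.667 = 158 K; PV^γ = const ⇒ P₂ = 26.8 kPa.
ΔU = nCvΔT = 2.26×12.5×(158−475) = -8940 J.
Q = 0 for an adiabatic process, so W = −ΔU = 8940 J.
State after step 1: P = 26.8 kPa, V = 110 L, T = 158 K.
Step 2 — Isothermal: T stays 158 K; PV = const ⇒ V₂ = 317 L, P₂ = 9.35 kPa.
ΔU = 0 (ideal gas, T constant).
W = nRT ln(V₂/V₁) = 2.26×8.314×158×ln(2.87) = 3120 J.
Q = ΔU + W = 3120 J.
Net over both steps: W = 12100 J, Q = 3120 J, ΔU = -8940 J.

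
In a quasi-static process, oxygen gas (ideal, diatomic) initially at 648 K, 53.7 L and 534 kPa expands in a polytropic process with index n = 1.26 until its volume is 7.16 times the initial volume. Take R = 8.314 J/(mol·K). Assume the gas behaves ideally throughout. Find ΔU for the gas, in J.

-28700 J

n = P₁V₁/(RT₁) = 534×53.7/(8.314×648) = 5.32 mol.
Polytropic n=1.26: T₂ = T₁(V₁/V₂)^(n−1) = 648×(0.140)^0.26 = 388 K; P₂ = P₁(V₁/V₂)^n = 44.7 kPa.
For an ideal gas ΔU = nCvΔT with Cv = (5/2)R = 20.8 J/(mol·K).
ΔU = 5.32×20.8×(388−648) = -28700 J.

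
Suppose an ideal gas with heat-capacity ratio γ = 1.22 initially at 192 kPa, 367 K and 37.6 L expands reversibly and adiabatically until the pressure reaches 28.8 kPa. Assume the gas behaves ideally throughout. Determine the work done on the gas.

n = P₁V₁/(RT₁) = 192×37.6/(8.314×367) = 2.37 mol.
Adiabatic: T₂/T₁ = (P₂/P₁)^((γ−1)/γ) ⇒ T₂ = 367×(0.150)^0.180 = 261 K; V₂ = 178 L.
ΔU = nCvΔT = 2.37×37.8×(261−367) = -9510 J.
Q = 0 for an adiabatic process, so W = −ΔU = 9510 J.
Work done on the gas = −W_by = -9510 J.

-9510 J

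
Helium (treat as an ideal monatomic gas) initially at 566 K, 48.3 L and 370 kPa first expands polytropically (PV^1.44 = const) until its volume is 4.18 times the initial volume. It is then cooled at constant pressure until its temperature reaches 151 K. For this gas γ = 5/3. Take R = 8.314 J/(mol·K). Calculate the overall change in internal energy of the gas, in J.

-19700 J

n = P₁V₁/(RT₁) = 370×48.3/(8.314×566) = 3.80 mol.
Step 1 — Polytropic n=1.44: T₂ = T₁(V₁/V₂)^(n−1) = 566×(0.239)^0.44 = 302 K; P₂ = P₁(V₁/V₂)^n = 47.2 kPa.
W = (P₁V₁−P₂V₂)/(n−1) = (370×48.3−47.2×202)/0.44 = 19000 J.
ΔU = nCvΔT = 3.80×12.5×(302−566) = -12500 J.
Q = ΔU + W = 6450 J.
State after step 1: P = 47.2 kPa, V = 202 L, T = 302 K.
Step 2 — Isobaric: P stays 47.2 kPa; V/T = const ⇒ T₂ = 151 K, V₂ = 101 L.
W = PΔV = 47.2×(101−202) kPa·L = -4760 J.
ΔU = nCvΔT = 3.80×12.5×(151−302) = -7130 J.
Q = ΔU + W = nCpΔT = -11900 J.
Net over both steps: W = 14200 J, Q = -5440 J, ΔU = -19700 J.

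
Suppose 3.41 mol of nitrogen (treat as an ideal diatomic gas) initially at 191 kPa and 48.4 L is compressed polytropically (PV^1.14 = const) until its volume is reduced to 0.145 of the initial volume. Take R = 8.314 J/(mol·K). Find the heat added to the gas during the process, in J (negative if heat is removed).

-13300 J

T₁ = P₁V₁/(nR) = 191×48.4/(3.41×8.314) = 326 K.
Polytropic n=1.14: T₂ = T₁(V₁/V₂)^(n−1) = 326×(6.90)^0.14 = 427 K; P₂ = P₁(V₁/V₂)^n = 1730 kPa.
W = (P₁V₁−P₂V₂)/(n−1) = (191×48.4−1730×7.02)/0.14 = -20500 J.
ΔU = nCvΔT = 3.41×20.8×(427−326) = 7170 J.
Q = ΔU + W = -13300 J.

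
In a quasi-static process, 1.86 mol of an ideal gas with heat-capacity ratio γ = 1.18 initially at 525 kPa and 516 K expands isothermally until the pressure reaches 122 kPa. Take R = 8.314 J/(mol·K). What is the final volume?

V₁ = nRT₁/P₁ = 1.86×8.314×516/525 = 15.2 L.
Isothermal: T stays 516 K; PV = const ⇒ V₂ = 65.4 L, P₂ = 122 kPa.

65.4 L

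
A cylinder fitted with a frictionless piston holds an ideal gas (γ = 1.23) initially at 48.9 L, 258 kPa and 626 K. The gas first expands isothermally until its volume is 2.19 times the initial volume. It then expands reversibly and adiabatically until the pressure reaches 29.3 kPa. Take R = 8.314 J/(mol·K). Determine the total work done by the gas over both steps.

n = P₁V₁/(RT₁) = 258×48.9/(8.314×626) = 2.42 mol.
Step 1 — Isothermal: T stays 626 K; PV = const ⇒ V₂ = 107 L, P₂ = 118 kPa.
ΔU = 0 (ideal gas, T constant).
W = nRT ln(V₂/V₁) = 2.42×8.314×626×ln(2.19) = 9890 J.
Q = ΔU + W = 9890 J.
State after step 1: P = 118 kPa, V = 107 L, T = 626 K.
Step 2 — Adiabatic: T₂/T₁ = (P₂/P₁)^((γ−1)/γ) ⇒ T₂ = 626×(0.249)^0.187 = 483 K; V₂ = 332 L.
ΔU = nCvΔT = 2.42×36.1×(483−626) = -12600 J.
Q = 0 for an adiabatic process, so W = −ΔU = 12600 J.
Net over both steps: W = 22500 J, Q = 9890 J, ΔU = -12600 J.

22500 J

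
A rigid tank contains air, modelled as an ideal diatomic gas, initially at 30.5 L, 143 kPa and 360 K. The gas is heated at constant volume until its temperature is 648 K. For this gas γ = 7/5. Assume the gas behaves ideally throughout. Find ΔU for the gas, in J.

8720 J

n = P₁V₁/(RT₁) = 143×30.5/(8.314×360) = 1.46 mol.
Isochoric: V stays 30.5 L; P/T = const ⇒ T₂ = 648 K, P₂ = 257 kPa.
For an ideal gas ΔU = nCvΔT with Cv = (5/2)R = 20.8 J/(mol·K).
ΔU = 1.46×20.8×(648−360) = 8720 J.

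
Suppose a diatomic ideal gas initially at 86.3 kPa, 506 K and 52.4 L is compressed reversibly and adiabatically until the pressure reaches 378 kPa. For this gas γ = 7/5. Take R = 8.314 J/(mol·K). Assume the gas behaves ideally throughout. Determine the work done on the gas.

n = P₁V₁/(RT₁) = 86.3×52.4/(8.314×506) = 1.07 mol.
Adiabatic: T₂/T₁ = (P₂/P₁)^((γ−1)/γ) ⇒ T₂ = 506×(4.38)^0.286 = 772 K; V₂ = 18.2 L.
ΔU = nCvΔT = 1.07×20.8×(772−506) = 5940 J.
Q = 0 for an adiabatic process, so W = −ΔU = -5940 J.
Work done on the gas = −W_by = 5940 J.

5940 J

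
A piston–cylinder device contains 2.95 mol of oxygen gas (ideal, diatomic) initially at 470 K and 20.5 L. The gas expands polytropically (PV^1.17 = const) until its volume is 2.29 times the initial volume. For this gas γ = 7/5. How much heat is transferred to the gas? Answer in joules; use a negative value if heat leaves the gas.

5120 J

P₁ = nRT₁/V₁ = 2.95×8.314×470/20.5 = 562 kPa.
Polytropic n=1.17: T₂ = T₁(V₁/V₂)^(n−1) = 470×(0.437)^0.17 = 408 K; P₂ = P₁(V₁/V₂)^n = 213 kPa.
W = (P₁V₁−P₂V₂)/(n−1) = (562×20.5−213×46.9)/0.17 = 8910 J.
ΔU = nCvΔT = 2.95×20.8×(408−470) = -3790 J.
Q = ΔU + W = 5120 J.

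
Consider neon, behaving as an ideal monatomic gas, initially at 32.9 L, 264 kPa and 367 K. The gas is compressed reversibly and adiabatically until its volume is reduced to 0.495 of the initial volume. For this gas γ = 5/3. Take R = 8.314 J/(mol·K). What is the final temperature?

586 K

Adiabatic: TV^(γ−1) = const ⇒ T₂ = 367×(2.02)^0.667 = 586 K; PV^γ = const ⇒ P₂ = 852 kPa.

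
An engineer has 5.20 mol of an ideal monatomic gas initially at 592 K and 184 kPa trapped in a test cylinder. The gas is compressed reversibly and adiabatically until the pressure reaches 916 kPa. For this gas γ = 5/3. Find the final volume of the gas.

53.1 L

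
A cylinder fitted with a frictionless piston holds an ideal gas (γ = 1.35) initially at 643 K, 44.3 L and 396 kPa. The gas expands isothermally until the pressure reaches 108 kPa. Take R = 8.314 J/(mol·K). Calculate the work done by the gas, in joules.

n = P₁V₁/(RT₁) = 396×44.3/(8.314×643) = 3.28 mol.
Isothermal: T stays 643 K; PV = const ⇒ V₂ = 162 L, P₂ = 108 kPa.
W = nRT ln(V₂/V₁) = 3.28×8.314×643×ln(3.67) = 22800 J.

22800 J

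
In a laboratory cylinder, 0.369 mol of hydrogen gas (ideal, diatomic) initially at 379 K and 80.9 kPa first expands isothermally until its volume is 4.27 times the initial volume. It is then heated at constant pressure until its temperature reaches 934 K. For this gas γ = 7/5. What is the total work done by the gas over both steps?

3390 J

V₁ = nRT₁/P₁ = 0.369×8.314×379/80.9 = 14.4 L.
Step 1 — Isothermal: T stays 379 K; PV = const ⇒ V₂ = 61.4 L, P₂ = 18.9 kPa.
ΔU = 0 (ideal gas, T constant).
W = nRT ln(V₂/V₁) = 0.369×8.314×379×ln(4.27) = 1690 J.
Q = ΔU + W = 1690 J.
State after step 1: P = 18.9 kPa, V = 61.4 L, T = 379 K.
Step 2 — Isobaric: P stays 18.9 kPa; V/T = const ⇒ T₂ = 934 K, V₂ = 151 L.
W = PΔV = 18.9×(151−61.4) kPa·L = 1700 J.
ΔU = nCvΔT = 0.369×20.8×(934−379) = 4260 J.
Q = ΔU + W = nCpΔT = 5960 J.
Net over both steps: W = 3390 J, Q = 7650 J, ΔU = 4260 J.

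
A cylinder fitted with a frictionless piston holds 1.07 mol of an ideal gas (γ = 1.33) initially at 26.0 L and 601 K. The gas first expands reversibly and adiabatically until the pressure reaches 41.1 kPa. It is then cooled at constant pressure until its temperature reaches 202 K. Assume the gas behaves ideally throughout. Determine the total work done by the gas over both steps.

P₁ = nRT₁/V₁ = 1.07×8.314×601/26.0 = 206 kPa.
Step 1 — Adiabatic: T₂/T₁ = (P₂/P₁)^((γ−1)/γ) ⇒ T₂ = 601×(0.200)^0.248 = 403 K; V₂ = 87.2 L.
ΔU = nCvΔT = 1.07×25.2×(403−601) = -5340 J.
Q = 0 for an adiabatic process, so W = −ΔU = 5340 J.
State after step 1: P = 41.1 kPa, V = 87.2 L, T = 403 K.
Step 2 — Isobaric: P stays 41.1 kPa; V/T = const ⇒ T₂ = 202 K, V₂ = 43.7 L.
W = PΔV = 41.1×(43.7−87.2) kPa·L = -1790 J.
ΔU = nCvΔT = 1.07×25.2×(202−403) = -5420 J.
Q = ΔU + W = nCpΔT = -7210 J.
Net over both steps: W = 3550 J, Q = -7210 J, ΔU = -10800 J.

3550 J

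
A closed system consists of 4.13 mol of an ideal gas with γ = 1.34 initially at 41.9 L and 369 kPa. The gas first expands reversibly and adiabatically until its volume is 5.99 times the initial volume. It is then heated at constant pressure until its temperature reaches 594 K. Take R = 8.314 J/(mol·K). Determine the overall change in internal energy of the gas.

T₁ = P₁V₁/(nR) = 369×41.9/(4.13×8.314) = 450 K.
Step 1 — Adiabatic: TV^(γ−1) = const ⇒ T₂ = 450×(0.167)^0.340 = 245 K; PV^γ = const ⇒ P₂ = 33.5 kPa.
ΔU = nCvΔT = 4.13×24.5×(245−450) = -20700 J.
Q = 0 for an adiabatic process, so W = −ΔU = 20700 J.
State after step 1: P = 33.5 kPa, V = 251 L, T = 245 K.
Step 2 — Isobaric: P stays 33.5 kPa; V/T = const ⇒ T₂ = 594 K, V₂ = 609 L.
W = PΔV = 33.5×(609−251) kPa·L = 12000 J.
ΔU = nCvΔT = 4.13×24.5×(594−245) = 35200 J.
Q = ΔU + W = nCpΔT = 47200 J.
Net over both steps: W = 32700 J, Q = 47200 J, ΔU = 14500 J.

14500 J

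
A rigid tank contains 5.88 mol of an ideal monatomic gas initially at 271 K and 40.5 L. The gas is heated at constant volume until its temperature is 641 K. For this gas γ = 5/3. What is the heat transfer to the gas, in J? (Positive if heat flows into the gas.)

P₁ = nRT₁/V₁ = 5.88×8.314×271/40.5 = 327 kPa.
Isochoric: V stays 40.5 L; P/T = const ⇒ T₂ = 641 K, P₂ = 774 kPa.
W = 0 (no volume change).
ΔU = nCvΔT = 5.88×12.5×(641−271) = 27100 J.
Q = ΔU = 27100 J.

27100 J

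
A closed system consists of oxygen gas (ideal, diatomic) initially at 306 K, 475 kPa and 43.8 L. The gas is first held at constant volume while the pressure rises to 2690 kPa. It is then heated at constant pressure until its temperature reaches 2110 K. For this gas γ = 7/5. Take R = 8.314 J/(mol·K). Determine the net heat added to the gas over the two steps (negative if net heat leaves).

n = P₁V₁/(RT₁) = 475×43.8/(8.314×306) = 8.18 mol.
Step 1 — Isochoric: V stays 43.8 L; P/T = const ⇒ T₂ = 1730 K, P₂ = 2690 kPa.
W = 0 (no volume change).
ΔU = nCvΔT = 8.18×20.8×(1730−306) = 243000 J.
Q = ΔU = 243000 J.
State after step 1: P = 2690 kPa, V = 43.8 L, T = 1730 K.
Step 2 — Isobaric: P stays 2690 kPa; V/T = const ⇒ T₂ = 2110 K, V₂ = 53.3 L.
W = PΔV = 2690×(53.3−43.8) kPa·L = 25600 J.
ΔU = nCvΔT = 8.18×20.8×(2110−1730) = 64100 J.
Q = ΔU + W = nCpΔT = 89700 J.
Net over both steps: W = 25600 J, Q = 332000 J, ΔU = 307000 J.

332000 J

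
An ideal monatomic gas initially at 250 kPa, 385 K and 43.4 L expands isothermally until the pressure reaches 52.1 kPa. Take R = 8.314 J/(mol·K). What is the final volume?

208 L

Isothermal: T stays 385 K; PV = const ⇒ V₂ = 208 L, P₂ = 52.1 kPa.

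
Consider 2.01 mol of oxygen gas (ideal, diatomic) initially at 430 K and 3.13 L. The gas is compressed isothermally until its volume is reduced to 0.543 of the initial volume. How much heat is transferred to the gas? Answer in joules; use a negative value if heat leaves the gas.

-4390 J

P₁ = nRT₁/V₁ = 2.01×8.314×430/3.13 = 2300 kPa.
Isothermal: T stays 430 K; PV = const ⇒ V₂ = 1.70 L, P₂ = 4230 kPa.
ΔU = 0 (ideal gas, T constant).
W = nRT ln(V₂/V₁) = 2.01×8.314×430×ln(0.543) = -4390 J.
Q = ΔU + W = -4390 J.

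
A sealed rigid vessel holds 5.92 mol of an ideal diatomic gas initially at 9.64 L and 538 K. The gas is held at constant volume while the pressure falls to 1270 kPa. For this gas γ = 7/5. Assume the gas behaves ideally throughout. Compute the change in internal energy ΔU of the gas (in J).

-35600 J

P₁ = nRT₁/V₁ = 5.92×8.314×538/9.64 = 2750 kPa.
Isochoric: V stays 9.64 L; P/T = const ⇒ T₂ = 249 K, P₂ = 1270 kPa.
For an ideal gas ΔU = nCvΔT with Cv = (5/2)R = 20.8 J/(mol·K).
ΔU = 5.92×20.8×(249−538) = -35600 J.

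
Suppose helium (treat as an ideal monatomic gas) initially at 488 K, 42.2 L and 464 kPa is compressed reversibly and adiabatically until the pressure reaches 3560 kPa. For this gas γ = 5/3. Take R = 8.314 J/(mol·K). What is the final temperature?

Adiabatic: T₂/T₁ = (P₂/P₁)^((γ−1)/γ) ⇒ T₂ = 488×(7.67)^0.400 = 1100 K; V₂ = 12.4 L.

1100 K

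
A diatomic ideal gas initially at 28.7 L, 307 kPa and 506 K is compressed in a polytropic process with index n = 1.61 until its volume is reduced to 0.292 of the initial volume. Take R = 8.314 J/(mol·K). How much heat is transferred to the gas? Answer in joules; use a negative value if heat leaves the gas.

n = P₁V₁/(RT₁) = 307×28.7/(8.314×506) = 2.09 mol.
Polytropic n=1.61: T₂ = T₁(V₁/V₂)^(n−1) = 506×(3.42)^0.61 = 1070 K; P₂ = P₁(V₁/V₂)^n = 2230 kPa.
W = (P₁V₁−P₂V₂)/(n−1) = (307×28.7−2230×8.38)/0.61 = -16200 J.
ΔU = nCvΔT = 2.09×20.8×(1070−506) = 24600 J.
Q = ΔU + W = 8490 J.

8490 J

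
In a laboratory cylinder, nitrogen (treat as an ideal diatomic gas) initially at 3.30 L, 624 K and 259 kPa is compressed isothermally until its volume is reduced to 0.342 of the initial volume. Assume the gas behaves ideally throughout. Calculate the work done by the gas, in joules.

n = P₁V₁/(RT₁) = 259×3.30/(8.314×624) = 0.165 mol.
Isothermal: T stays 624 K; PV = const ⇒ V₂ = 1.13 L, P₂ = 757 kPa.
W = nRT ln(V₂/V₁) = 0.165×8.314×624×ln(0.342) = -917 J.

-917 J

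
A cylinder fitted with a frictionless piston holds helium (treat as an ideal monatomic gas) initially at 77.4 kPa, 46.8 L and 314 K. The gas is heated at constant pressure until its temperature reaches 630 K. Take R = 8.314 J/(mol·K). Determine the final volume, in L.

Isobaric: P stays 77.4 kPa; V/T = const ⇒ T₂ = 630 K, V₂ = 93.9 L.

93.9 L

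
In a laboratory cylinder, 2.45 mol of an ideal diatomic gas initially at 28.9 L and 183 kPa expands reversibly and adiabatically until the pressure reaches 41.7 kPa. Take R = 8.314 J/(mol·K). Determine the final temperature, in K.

T₁ = P₁V₁/(nR) = 183×28.9/(2.45×8.314) = 260 K.
Adiabatic: T₂/T₁ = (P₂/P₁)^((γ−1)/γ) ⇒ T₂ = 260×(0.228)^0.286 = 170 K; V₂ = 83.1 L.

170 K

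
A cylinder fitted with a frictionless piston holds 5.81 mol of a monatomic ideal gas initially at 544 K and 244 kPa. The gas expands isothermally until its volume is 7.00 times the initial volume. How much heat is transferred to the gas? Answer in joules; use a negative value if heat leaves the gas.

V₁ = nRT₁/P₁ = 5.81×8.314×544/244 = 108 L.
Isothermal: T stays 544 K; PV = const ⇒ V₂ = 754 L, P₂ = 34.9 kPa.
ΔU = 0 (ideal gas, T constant).
W = nRT ln(V₂/V₁) = 5.81×8.314×544×ln(7.00) = 51100 J.
Q = ΔU + W = 51100 J.

51100 J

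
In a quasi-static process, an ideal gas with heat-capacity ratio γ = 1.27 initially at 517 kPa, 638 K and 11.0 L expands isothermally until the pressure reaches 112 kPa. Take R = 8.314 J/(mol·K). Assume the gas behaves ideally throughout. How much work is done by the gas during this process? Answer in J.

8700 J

n = P₁V₁/(RT₁) = 517×11.0/(8.314×638) = 1.07 mol.
Isothermal: T stays 638 K; PV = const ⇒ V₂ = 50.8 L, P₂ = 112 kPa.
W = nRT ln(V₂/V₁) = 1.07×8.314×638×ln(4.62) = 8700 J.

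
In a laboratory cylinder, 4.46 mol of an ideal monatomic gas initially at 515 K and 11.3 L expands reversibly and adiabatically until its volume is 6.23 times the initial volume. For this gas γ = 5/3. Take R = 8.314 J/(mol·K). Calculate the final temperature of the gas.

152 K

P₁ = nRT₁/V₁ = 4.46×8.314×515/11.3 = 1690 kPa.
Adiabatic: TV^(γ−1) = const ⇒ T₂ = 515×(0.161)^0.667 = 152 K; PV^γ = const ⇒ P₂ = 80.1 kPa.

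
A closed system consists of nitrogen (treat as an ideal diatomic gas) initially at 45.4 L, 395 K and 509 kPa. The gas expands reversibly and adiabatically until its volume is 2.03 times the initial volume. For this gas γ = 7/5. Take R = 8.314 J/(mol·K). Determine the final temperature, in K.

298 K

Adiabatic: TV^(γ−1) = const ⇒ T₂ = 395×(0.493)^0.400 = 298 K; PV^γ = const ⇒ P₂ = 189 kPa.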